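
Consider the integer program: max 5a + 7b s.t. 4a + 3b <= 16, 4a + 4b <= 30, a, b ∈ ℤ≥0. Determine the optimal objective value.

(a,b)=(0,5): 4·0+3·5=15≤16, 4·0+4·5=20≤30, objective 35.
(a,b)=(1,4): 4·1+3·4=16≤16, 4·1+4·4=20≤30, objective 33.
(a,b)=(0,4): 4·0+3·4=12≤16, 4·0+4·4=16≤30, objective 28.
No feasible integer point exceeds 35.

35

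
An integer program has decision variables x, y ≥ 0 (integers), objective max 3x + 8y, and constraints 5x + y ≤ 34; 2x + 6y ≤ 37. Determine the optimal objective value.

(x,y)=(6,4): 5·6+1·4=34≤34, 2·6+6·4=36≤37, objective 50.
(x,y)=(5,4): 5·5+1·4=29≤34, 2·5+6·4=34≤37, objective 47.
(x,y)=(4,4): 5·4+1·4=24≤34, 2·4+6·4=32≤37, objective 44.
Maximum is 50 at (x,y)=(6,4).

50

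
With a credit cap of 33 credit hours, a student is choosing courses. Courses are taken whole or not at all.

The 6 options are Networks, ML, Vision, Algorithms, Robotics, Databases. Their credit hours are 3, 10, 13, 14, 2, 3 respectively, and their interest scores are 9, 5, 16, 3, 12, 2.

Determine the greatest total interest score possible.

44

Allowing fractional choices, the relaxed optimum would be about 44.4, but courses are indivisible.
Networks + Vision + Algorithms + Robotics: credit hours 3 + 13 + 14 + 2 = 32 ≤ 33, interest score 9 + 16 + 3 + 12 = 40.
Networks + ML + Vision + Robotics: credit hours 3 + 10 + 13 + 2 = 28 ≤ 33, interest score 9 + 5 + 16 + 12 = 42.
Networks + ML + Vision + Robotics + Databases: credit hours 3 + 10 + 13 + 2 + 3 = 31 ≤ 33, interest score 9 + 5 + 16 + 12 + 2 = 44.
Best is Networks, ML, Vision, Robotics, and Databases with total interest score 44.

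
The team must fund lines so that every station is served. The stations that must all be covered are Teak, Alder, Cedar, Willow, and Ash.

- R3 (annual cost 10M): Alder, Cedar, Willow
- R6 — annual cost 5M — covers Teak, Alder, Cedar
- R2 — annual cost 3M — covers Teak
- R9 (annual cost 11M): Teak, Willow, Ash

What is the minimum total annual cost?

Choose R6 and R9: together they cover Teak, Alder, Cedar, Willow, Ash — every station.
Total annual cost: 5 + 11 = 16.
No cover costs less than 16.

16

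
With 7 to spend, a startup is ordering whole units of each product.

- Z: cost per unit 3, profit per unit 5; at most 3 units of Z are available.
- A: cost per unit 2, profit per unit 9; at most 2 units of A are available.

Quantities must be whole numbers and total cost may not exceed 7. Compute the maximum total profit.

2×A: cost 4 ≤ 7, profit 2·9 = 18.
1×Z and 2×A: cost 7 ≤ 7, profit 1·5 + 2·9 = 23.
Best is 23.

23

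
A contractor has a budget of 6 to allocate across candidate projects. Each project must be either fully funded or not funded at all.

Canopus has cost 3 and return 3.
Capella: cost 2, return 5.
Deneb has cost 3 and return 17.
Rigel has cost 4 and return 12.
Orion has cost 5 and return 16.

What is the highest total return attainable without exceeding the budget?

22

This is a 0-1 knapsack instance.
Allowing fractional choices, the relaxed optimum would be about 26.6, but projects are indivisible.
Canopus + Deneb: cost 3 + 3 = 6 ≤ 6, return 3 + 17 = 20.
Deneb: cost 3 ≤ 6, return 17.
Capella + Deneb: cost 2 + 3 = 5 ≤ 6, return 5 + 17 = 22.
Best is Capella and Deneb with total return 22.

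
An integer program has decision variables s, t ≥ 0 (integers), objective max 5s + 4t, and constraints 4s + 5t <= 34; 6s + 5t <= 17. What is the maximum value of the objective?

(s,t)=(2,1): 4·2+5·1=13≤34, 6·2+5·1=17≤17, objective 14.
(s,t)=(1,2): 4·1+5·2=14≤34, 6·1+5·2=16≤17, objective 13.
Maximum is 14 at (s,t)=(2,1).

14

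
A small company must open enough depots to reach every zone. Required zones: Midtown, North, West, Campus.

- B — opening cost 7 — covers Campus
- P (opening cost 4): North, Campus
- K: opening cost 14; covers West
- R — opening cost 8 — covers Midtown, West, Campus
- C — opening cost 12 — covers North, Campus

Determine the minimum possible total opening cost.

12

Choose P and R: together they cover Midtown, North, West, Campus — every zone.
Total opening cost: 4 + 8 = 12.
No cover costs less than 12.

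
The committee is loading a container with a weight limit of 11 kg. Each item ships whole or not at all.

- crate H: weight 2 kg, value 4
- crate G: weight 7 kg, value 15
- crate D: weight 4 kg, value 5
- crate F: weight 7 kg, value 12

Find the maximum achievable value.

This is an integer program with binary decision variables.
Take crate G and crate D: weight 7 + 4 = 11 ≤ 11, value 15 + 5 = 20.
No other feasible combination does better.

20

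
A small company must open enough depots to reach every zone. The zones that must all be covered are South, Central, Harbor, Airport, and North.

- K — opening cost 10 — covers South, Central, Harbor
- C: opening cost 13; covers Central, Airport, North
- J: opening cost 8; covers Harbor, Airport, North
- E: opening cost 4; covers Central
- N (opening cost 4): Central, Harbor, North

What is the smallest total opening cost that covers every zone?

This is an integer covering problem.
Choose K and J: together they cover South, Central, Harbor, Airport, North — every zone.
Total opening cost: 10 + 8 = 18.

18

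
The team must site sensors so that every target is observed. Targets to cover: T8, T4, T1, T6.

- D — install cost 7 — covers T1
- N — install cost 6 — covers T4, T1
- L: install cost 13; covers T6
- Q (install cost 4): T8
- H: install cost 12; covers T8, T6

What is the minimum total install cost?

18

The greedy cost-per-new-target heuristic would pick N, Q, and H for 22, but a cheaper cover exists.
Choose N and H: together they cover T8, T4, T1, T6 — every target.
Total install cost: 6 + 12 = 18.
No cover costs less than 18.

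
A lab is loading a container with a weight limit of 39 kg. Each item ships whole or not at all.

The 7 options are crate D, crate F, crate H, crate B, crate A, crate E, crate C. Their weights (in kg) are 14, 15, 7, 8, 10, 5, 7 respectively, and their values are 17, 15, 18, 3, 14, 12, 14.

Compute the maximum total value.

Allowing fractional choices, the relaxed optimum would be about 70.1, but items are indivisible.
crate D + crate H + crate A + crate E: weight 14 + 7 + 10 + 5 = 36 ≤ 39, value 17 + 18 + 14 + 12 = 61.
crate D + crate H + crate A + crate C: weight 14 + 7 + 10 + 7 = 38 ≤ 39, value 17 + 18 + 14 + 14 = 63.
crate D + crate H + crate E + crate C: weight 14 + 7 + 5 + 7 = 33 ≤ 39, value 17 + 18 + 12 + 14 = 61.
Best is crate D, crate H, crate A, and crate C with total value 63.

63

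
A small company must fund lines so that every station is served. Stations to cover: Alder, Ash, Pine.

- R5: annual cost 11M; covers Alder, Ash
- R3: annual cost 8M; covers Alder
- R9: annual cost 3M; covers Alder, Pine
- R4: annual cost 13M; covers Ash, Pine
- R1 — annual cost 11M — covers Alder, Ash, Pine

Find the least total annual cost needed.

11

R1 alone covers Alder, Ash, Pine — every station.
Total annual cost: 11.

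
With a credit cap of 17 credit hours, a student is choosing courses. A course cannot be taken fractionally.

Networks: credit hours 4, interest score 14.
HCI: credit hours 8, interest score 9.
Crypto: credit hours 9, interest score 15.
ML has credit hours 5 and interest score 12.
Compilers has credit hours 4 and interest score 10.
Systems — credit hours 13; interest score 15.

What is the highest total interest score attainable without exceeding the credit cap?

39

Allowing fractional choices, the relaxed optimum would be about 42.7, but courses are indivisible.
Networks + ML + Compilers: credit hours 4 + 5 + 4 = 13 ≤ 17, interest score 14 + 12 + 10 = 36.
Networks + HCI + ML: credit hours 4 + 8 + 5 = 17 ≤ 17, interest score 14 + 9 + 12 = 35.
Networks + Crypto + Compilers: credit hours 4 + 9 + 4 = 17 ≤ 17, interest score 14 + 15 + 10 = 39.
Best is Networks, Crypto, and Compilers with total interest score 39.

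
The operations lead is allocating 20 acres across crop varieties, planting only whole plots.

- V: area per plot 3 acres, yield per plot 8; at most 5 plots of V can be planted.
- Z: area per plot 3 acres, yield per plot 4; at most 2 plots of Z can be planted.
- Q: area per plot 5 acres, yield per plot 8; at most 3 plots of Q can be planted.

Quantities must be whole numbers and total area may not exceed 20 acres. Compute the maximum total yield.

Take 5×V and 1×Q: area 20 ≤ 20, yield 5·8 + 1·8 = 48.
V has the best ratio (8/3) and is taken to its limit of 5; remaining capacity is filled optimally with the others.

48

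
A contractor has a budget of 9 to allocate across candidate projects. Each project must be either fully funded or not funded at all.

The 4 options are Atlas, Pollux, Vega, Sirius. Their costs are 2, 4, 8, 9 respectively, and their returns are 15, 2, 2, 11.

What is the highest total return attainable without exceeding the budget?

17

This is a 0-1 knapsack instance.
Allowing fractional choices, the relaxed optimum would be about 23.6, but projects are indivisible.
Sirius: cost 9 ≤ 9, return 11.
Atlas: cost 2 ≤ 9, return 15.
Atlas + Pollux: cost 2 + 4 = 6 ≤ 9, return 15 + 2 = 17.
Best is Atlas and Pollux with total return 17.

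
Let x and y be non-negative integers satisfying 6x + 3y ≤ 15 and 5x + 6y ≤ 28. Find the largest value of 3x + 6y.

The continuous relaxation peaks at (0, 4.67) with value 28.00; rounding to a feasible lattice point costs some objective.
(x,y)=(0,4) is feasible, giving 24.
(x,y)=(1,3) is feasible, giving 21.
(x,y)=(0,3) is feasible, giving 18.
Maximum is 24 at (x,y)=(0,4).

24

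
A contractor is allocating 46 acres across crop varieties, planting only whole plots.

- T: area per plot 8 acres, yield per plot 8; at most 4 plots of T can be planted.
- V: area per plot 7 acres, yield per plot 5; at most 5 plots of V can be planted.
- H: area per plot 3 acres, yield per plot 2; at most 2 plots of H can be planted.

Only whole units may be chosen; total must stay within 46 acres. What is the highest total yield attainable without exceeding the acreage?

42

T has the best ratio (8/8); taking only T gives at most 4×8 = 32 (stopped by the supply cap of 4).
Mixing does better — 4×T and 2×V: area 46 ≤ 46, yield 4·8 + 2·5 = 42.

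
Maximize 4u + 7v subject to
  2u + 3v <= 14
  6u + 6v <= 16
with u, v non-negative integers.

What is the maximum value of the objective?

14

(u,v)=(0,2): 2·0+3·2=6≤14, 6·0+6·2=12≤16, objective 14.
(u,v)=(1,1): 2·1+3·1=5≤14, 6·1+6·1=12≤16, objective 11.
Maximum is 14 at (u,v)=(0,2).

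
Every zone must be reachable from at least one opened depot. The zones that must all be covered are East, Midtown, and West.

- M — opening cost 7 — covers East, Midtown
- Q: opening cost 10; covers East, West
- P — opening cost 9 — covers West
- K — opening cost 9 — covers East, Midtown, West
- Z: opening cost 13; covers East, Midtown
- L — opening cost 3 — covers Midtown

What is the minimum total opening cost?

9

K alone covers East, Midtown, West — every zone.
Total opening cost: 9.
No cover costs less than 9.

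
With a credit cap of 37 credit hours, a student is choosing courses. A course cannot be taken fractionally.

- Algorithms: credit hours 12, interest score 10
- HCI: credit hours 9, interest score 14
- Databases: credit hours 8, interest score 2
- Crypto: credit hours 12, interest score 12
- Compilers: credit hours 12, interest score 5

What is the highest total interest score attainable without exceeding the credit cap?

Algorithms + HCI + Crypto: credit hours 12 + 9 + 12 = 33 ≤ 37, interest score 10 + 14 + 12 = 36.
HCI + Crypto + Compilers: credit hours 9 + 12 + 12 = 33 ≤ 37, interest score 14 + 12 + 5 = 31.
Best is Algorithms, HCI, and Crypto with total interest score 36.

36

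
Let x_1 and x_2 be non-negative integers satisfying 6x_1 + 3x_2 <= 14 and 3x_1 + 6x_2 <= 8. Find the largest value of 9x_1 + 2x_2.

18

Relaxing integrality, the LP optimum is 21.00 at (x_1,x_2) = (2.33, 0), which is not an integer point.
(x_1,x_2)=(2,0): 6·2+3·0=12≤14, 3·2+6·0=6≤8, objective 18.
(x_1,x_2)=(1,0): 6·1+3·0=6≤14, 3·1+6·0=3≤8, objective 9.
No feasible integer point exceeds 18.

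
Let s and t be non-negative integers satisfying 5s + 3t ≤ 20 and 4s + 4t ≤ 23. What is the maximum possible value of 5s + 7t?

35

The continuous relaxation peaks at (0, 5.75) with value 40.25; rounding to a feasible lattice point costs some objective.
(s,t)=(0,5) is feasible, giving 35.
(s,t)=(1,4) is feasible, giving 33.
Maximum is 35 at (s,t)=(0,5).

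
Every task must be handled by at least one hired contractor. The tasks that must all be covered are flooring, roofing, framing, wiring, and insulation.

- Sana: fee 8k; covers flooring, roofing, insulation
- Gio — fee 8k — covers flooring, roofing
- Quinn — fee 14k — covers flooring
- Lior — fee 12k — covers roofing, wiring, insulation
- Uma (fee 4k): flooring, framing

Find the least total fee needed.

Choose Lior and Uma: together they cover flooring, roofing, framing, wiring, insulation — every task.
Total fee: 12 + 4 = 16.

16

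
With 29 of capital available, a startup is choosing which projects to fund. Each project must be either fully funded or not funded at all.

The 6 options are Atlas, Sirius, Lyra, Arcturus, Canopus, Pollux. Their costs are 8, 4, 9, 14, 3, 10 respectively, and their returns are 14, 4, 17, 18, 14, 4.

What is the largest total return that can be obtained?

50

This is a 0-1 knapsack instance.
Allowing fractional choices, the relaxed optimum would be about 56.6, but projects are indivisible.
Atlas + Sirius + Lyra + Canopus: cost 8 + 4 + 9 + 3 = 24 ≤ 29, return 14 + 4 + 17 + 14 = 49.
Atlas + Sirius + Arcturus + Canopus: cost 8 + 4 + 14 + 3 = 29 ≤ 29, return 14 + 4 + 18 + 14 = 50.
Best is Atlas, Sirius, Arcturus, and Canopus with total return 50.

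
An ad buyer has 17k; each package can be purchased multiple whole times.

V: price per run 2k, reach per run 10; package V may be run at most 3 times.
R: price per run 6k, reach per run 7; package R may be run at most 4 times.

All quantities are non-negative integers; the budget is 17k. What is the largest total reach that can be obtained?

Take 3×V and 1×R: price 12 ≤ 17, reach 3·10 + 1·7 = 37.
V has the best ratio (10/2) and is taken to its limit of 3; remaining capacity is filled optimally with the others.

37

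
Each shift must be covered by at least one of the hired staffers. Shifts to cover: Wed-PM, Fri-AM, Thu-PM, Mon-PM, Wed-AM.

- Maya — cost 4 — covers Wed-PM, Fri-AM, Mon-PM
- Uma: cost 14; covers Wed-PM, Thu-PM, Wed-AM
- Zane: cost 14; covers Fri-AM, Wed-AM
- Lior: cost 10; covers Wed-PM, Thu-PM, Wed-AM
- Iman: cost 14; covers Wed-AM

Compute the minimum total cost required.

Choose Maya and Lior: together they cover Wed-PM, Fri-AM, Thu-PM, Mon-PM, Wed-AM — every shift.
Total cost: 4 + 10 = 14.
No cover costs less than 14.

14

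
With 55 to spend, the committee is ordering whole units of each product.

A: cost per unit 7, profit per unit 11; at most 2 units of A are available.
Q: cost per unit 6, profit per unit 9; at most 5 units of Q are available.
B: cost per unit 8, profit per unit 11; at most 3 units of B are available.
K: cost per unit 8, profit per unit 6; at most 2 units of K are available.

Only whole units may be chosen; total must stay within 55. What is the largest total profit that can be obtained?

Take 1×A, 4×Q, and 3×B: cost 55 ≤ 55, profit 1·11 + 4·9 + 3·11 = 80.
No other integer combination yields more.

80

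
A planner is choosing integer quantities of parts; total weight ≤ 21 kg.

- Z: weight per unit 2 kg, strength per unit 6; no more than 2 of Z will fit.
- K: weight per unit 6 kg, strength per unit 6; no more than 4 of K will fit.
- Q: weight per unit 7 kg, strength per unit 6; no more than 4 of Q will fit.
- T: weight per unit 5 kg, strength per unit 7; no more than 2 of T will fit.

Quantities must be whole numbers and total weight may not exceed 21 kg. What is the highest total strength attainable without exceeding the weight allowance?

32

Z has the best ratio (6/2); taking only Z gives at most 2×6 = 12 (stopped by the supply cap of 2).
Mixing does better — 2×Z, 1×Q, and 2×T: weight 21 ≤ 21, strength 2·6 + 1·6 + 2·7 = 32.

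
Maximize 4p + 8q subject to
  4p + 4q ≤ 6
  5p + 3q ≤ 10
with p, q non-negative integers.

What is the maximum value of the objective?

The continuous relaxation peaks at (0, 1.5) with value 12.00; rounding to a feasible lattice point costs some objective.
(p,q)=(0,1): 4·0+4·1=4≤6, 5·0+3·1=3≤10, objective 8.
(p,q)=(1,0): 4·1+4·0=4≤6, 5·1+3·0=5≤10, objective 4.
(p,q)=(0,0): 4·0+4·0=0≤6, 5·0+3·0=0≤10, objective 0.
The best lattice point is (0,1), giving 8.

8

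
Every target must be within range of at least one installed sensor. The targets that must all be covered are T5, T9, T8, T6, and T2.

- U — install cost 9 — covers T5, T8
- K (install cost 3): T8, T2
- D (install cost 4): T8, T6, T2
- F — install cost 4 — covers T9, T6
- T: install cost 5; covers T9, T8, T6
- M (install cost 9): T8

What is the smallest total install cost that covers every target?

This is a weighted set-cover instance.
The greedy cost-per-new-target heuristic would pick D, F, and U for 17, but a cheaper cover exists.
Choose U, K, and F: together they cover T5, T9, T8, T6, T2 — every target.
Total install cost: 9 + 3 + 4 = 16.
No cover costs less than 16.

16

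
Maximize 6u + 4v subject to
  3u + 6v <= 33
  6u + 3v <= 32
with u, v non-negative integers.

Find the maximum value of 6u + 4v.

34

The continuous relaxation peaks at (3.44, 3.78) with value 35.78; rounding to a feasible lattice point costs some objective.
(u,v)=(3,4): 3·3+6·4=33≤33, 6·3+3·4=30≤32, objective 34.
(u,v)=(4,2): 3·4+6·2=24≤33, 6·4+3·2=30≤32, objective 32.
(u,v)=(3,3): 3·3+6·3=27≤33, 6·3+3·3=27≤32, objective 30.
Maximum is 34 at (u,v)=(3,4).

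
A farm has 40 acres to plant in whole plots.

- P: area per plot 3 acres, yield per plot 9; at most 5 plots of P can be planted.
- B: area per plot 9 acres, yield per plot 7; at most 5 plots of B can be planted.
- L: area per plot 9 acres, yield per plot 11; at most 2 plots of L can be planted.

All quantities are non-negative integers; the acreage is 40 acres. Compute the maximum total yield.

67

P has the best ratio (9/3); taking only P gives at most 5×9 = 45 (stopped by the supply cap of 5).
Mixing does better — 5×P and 2×L: area 33 ≤ 40, yield 5·9 + 2·11 = 67.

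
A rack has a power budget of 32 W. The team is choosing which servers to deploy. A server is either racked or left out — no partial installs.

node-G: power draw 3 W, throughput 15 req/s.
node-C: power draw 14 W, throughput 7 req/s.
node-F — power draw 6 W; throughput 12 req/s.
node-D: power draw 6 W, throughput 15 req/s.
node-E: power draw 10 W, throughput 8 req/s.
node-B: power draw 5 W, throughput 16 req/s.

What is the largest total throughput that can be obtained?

Take node-G, node-F, node-D, node-E, and node-B: power draw 3 + 6 + 6 + 10 + 5 = 30 ≤ 32, throughput 15 + 12 + 15 + 8 + 16 = 66.
No other feasible combination does better.

66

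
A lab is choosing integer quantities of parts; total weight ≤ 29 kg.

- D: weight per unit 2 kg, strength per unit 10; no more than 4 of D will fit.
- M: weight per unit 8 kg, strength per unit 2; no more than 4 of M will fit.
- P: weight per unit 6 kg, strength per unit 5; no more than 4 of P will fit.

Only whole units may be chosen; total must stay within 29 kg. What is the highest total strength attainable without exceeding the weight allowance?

This is a bounded integer knapsack.
Take 4×D and 3×P: weight 26 ≤ 29, strength 4·10 + 3·5 = 55.
D has the best ratio (10/2) and is taken to its limit of 4; remaining capacity is filled optimally with the others.

55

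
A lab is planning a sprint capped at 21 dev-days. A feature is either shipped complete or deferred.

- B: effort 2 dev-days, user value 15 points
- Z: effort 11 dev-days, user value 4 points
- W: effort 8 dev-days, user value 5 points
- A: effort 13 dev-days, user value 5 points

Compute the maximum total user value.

Allowing fractional choices, the relaxed optimum would be about 24.2, but features are indivisible.
B + A: effort 2 + 13 = 15 ≤ 21, user value 15 + 5 = 20.
B + W: effort 2 + 8 = 10 ≤ 21, user value 15 + 5 = 20.
B + Z + W: effort 2 + 11 + 8 = 21 ≤ 21, user value 15 + 4 + 5 = 24.
Best is B, Z, and W with total user value 24.

24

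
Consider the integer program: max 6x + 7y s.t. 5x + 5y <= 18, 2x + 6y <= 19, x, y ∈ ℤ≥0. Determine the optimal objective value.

Relaxing integrality, the LP optimum is 24.55 at (x,y) = (0.65, 2.95), which is not an integer point.
(x,y)=(0,3) is feasible, giving 21.
(x,y)=(1,2) is feasible, giving 20.
(x,y)=(0,2) is feasible, giving 14.
Maximum is 21 at (x,y)=(0,3).

21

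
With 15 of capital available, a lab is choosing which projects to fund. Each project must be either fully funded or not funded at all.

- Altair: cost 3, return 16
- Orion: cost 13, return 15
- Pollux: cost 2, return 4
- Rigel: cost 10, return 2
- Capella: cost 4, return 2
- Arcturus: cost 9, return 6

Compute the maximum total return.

Allowing fractional choices, the relaxed optimum would be about 31.5, but projects are indivisible.
Altair + Arcturus: cost 3 + 9 = 12 ≤ 15, return 16 + 6 = 22.
Altair + Pollux + Capella: cost 3 + 2 + 4 = 9 ≤ 15, return 16 + 4 + 2 = 22.
Altair + Pollux + Arcturus: cost 3 + 2 + 9 = 14 ≤ 15, return 16 + 4 + 6 = 26.
Best is Altair, Pollux, and Arcturus with total return 26.

26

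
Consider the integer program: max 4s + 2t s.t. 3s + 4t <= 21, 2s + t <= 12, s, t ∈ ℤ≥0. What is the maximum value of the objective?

24

(s,t)=(6,0) is feasible, giving 24.
(s,t)=(5,1) is feasible, giving 22.
(s,t)=(5,0) is feasible, giving 20.
Maximum is 24 at (s,t)=(6,0).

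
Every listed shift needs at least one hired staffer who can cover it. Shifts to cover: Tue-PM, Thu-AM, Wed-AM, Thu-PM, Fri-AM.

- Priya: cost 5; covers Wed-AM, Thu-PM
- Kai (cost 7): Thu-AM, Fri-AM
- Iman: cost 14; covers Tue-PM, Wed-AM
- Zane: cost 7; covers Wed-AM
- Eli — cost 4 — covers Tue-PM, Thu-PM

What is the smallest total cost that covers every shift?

16

Choose Priya, Kai, and Eli: together they cover Tue-PM, Thu-AM, Wed-AM, Thu-PM, Fri-AM — every shift.
Total cost: 5 + 7 + 4 = 16.
No cover costs less than 16.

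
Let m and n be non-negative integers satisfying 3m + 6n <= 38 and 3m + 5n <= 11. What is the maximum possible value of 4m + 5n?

13

(m,n)=(2,1): 3·2+6·1=12≤38, 3·2+5·1=11≤11, objective 13.
(m,n)=(3,0): 3·3+6·0=9≤38, 3·3+5·0=9≤11, objective 12.
(m,n)=(1,1): 3·1+6·1=9≤38, 3·1+5·1=8≤11, objective 9.
Maximum is 13 at (m,n)=(2,1).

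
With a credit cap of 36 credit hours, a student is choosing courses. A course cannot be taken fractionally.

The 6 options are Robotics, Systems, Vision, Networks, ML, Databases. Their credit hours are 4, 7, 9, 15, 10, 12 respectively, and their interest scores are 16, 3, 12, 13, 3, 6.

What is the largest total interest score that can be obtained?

Allowing fractional choices, the relaxed optimum would be about 45.0, but courses are indivisible.
Robotics + Vision + Networks: credit hours 4 + 9 + 15 = 28 ≤ 36, interest score 16 + 12 + 13 = 41.
Robotics + Systems + Vision + Networks: credit hours 4 + 7 + 9 + 15 = 35 ≤ 36, interest score 16 + 3 + 12 + 13 = 44.
Best is Robotics, Systems, Vision, and Networks with total interest score 44.

44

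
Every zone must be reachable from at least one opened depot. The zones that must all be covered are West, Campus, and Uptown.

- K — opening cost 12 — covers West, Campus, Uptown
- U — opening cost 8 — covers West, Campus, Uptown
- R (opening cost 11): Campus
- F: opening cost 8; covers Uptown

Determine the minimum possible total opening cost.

U alone covers West, Campus, Uptown — every zone.
Total opening cost: 8.
No cover costs less than 8.

8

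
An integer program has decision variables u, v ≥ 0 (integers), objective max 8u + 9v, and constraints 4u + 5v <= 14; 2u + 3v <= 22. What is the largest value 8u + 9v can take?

(u,v)=(1,2) is feasible, giving 26.
(u,v)=(2,1) is feasible, giving 25.
No feasible integer point exceeds 26.

26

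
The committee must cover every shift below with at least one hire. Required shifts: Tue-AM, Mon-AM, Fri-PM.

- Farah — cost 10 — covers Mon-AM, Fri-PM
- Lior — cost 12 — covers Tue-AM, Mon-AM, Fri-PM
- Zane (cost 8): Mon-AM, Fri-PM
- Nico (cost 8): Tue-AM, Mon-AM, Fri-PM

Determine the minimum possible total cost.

8

Nico alone covers Tue-AM, Mon-AM, Fri-PM — every shift.
Total cost: 8.
No cover costs less than 8.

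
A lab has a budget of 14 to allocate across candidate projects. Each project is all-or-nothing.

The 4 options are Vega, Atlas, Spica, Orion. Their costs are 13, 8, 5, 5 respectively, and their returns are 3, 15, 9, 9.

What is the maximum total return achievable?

Allowing fractional choices, the relaxed optimum would be about 25.8, but projects are indivisible.
Atlas + Spica: cost 8 + 5 = 13 ≤ 14, return 15 + 9 = 24.
Spica + Orion: cost 5 + 5 = 10 ≤ 14, return 9 + 9 = 18.
Atlas + Orion: cost 8 + 5 = 13 ≤ 14, return 15 + 9 = 24.
The maximum return is 24; one optimal choice is Atlas and Spica.

24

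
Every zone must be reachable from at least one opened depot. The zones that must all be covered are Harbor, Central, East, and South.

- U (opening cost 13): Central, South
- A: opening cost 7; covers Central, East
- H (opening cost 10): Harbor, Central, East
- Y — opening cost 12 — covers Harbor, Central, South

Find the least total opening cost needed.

The greedy cost-per-new-zone heuristic would pick H and Y for 22, but a cheaper cover exists.
Choose A and Y: together they cover Harbor, Central, East, South — every zone.
Total opening cost: 7 + 12 = 19.
No cover costs less than 19.

19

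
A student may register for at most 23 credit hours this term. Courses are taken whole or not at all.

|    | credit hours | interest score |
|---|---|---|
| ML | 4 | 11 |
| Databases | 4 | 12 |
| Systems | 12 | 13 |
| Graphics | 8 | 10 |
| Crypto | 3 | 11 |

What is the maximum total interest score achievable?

This is an integer program with binary decision variables.
Allowing fractional choices, the relaxed optimum would be about 48.3, but courses are indivisible.
Databases + Systems + Crypto: credit hours 4 + 12 + 3 = 19 ≤ 23, interest score 12 + 13 + 11 = 36.
ML + Databases + Graphics + Crypto: credit hours 4 + 4 + 8 + 3 = 19 ≤ 23, interest score 11 + 12 + 10 + 11 = 44.
ML + Databases + Systems + Crypto: credit hours 4 + 4 + 12 + 3 = 23 ≤ 23, interest score 11 + 12 + 13 + 11 = 47.
Best is ML, Databases, Systems, and Crypto with total interest score 47.

47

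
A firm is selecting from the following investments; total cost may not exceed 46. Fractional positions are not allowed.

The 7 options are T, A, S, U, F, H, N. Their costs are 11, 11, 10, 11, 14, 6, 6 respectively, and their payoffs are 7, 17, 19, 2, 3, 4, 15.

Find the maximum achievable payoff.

62

Treat it as a binary knapsack problem.
Take T, A, S, H, and N: cost 11 + 11 + 10 + 6 + 6 = 44 ≤ 46, payoff 7 + 17 + 19 + 4 + 15 = 62.
No other feasible combination does better.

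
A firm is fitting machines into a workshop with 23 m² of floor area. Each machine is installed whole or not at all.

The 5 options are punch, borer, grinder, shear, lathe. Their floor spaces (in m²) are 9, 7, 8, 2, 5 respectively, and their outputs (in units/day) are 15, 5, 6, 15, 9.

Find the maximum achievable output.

Allowing fractional choices, the relaxed optimum would be about 44.2, but machines are indivisible.
punch + grinder + shear: floor space 9 + 8 + 2 = 19 ≤ 23, output 15 + 6 + 15 = 36.
punch + borer + shear + lathe: floor space 9 + 7 + 2 + 5 = 23 ≤ 23, output 15 + 5 + 15 + 9 = 44.
punch + shear + lathe: floor space 9 + 2 + 5 = 16 ≤ 23, output 15 + 15 + 9 = 39.
Best is punch, borer, shear, and lathe with total output 44.

44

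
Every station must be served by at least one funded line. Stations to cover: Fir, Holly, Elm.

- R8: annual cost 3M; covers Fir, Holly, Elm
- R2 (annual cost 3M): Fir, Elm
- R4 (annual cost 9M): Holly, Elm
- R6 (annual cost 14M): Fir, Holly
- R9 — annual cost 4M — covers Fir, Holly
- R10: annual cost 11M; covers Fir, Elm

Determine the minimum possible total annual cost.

3

R8 alone covers Fir, Holly, Elm — every station.
Total annual cost: 3.
No cover costs less than 3.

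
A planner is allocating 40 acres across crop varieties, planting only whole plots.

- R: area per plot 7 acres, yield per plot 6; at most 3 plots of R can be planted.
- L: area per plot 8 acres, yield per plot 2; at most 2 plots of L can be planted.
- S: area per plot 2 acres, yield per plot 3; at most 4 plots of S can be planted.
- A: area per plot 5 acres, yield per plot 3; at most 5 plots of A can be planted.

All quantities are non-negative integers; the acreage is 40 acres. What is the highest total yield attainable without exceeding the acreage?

36

1×R, 4×S, and 5×A: area 40 ≤ 40, yield 1·6 + 4·3 + 5·3 = 33.
3×R, 4×S, and 2×A: area 39 ≤ 40, yield 3·6 + 4·3 + 2·3 = 36.
Best is 36.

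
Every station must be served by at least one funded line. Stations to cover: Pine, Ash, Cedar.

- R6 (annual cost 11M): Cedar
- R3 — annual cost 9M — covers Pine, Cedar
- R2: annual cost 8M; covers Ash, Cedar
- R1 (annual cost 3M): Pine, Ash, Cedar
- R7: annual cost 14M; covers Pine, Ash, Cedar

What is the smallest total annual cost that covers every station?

R1 alone covers Pine, Ash, Cedar — every station.
Total annual cost: 3.
No cover costs less than 3.

3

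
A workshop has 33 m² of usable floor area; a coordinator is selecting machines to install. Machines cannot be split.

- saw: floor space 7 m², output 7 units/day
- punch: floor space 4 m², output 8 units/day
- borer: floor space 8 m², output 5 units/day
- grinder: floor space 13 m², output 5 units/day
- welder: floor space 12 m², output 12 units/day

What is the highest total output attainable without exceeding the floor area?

32

punch + borer + welder: floor space 4 + 8 + 12 = 24 ≤ 33, output 8 + 5 + 12 = 25.
saw + punch + borer + welder: floor space 7 + 4 + 8 + 12 = 31 ≤ 33, output 7 + 8 + 5 + 12 = 32.
saw + punch + welder: floor space 7 + 4 + 12 = 23 ≤ 33, output 7 + 8 + 12 = 27.
Best is saw, punch, borer, and welder with total output 32.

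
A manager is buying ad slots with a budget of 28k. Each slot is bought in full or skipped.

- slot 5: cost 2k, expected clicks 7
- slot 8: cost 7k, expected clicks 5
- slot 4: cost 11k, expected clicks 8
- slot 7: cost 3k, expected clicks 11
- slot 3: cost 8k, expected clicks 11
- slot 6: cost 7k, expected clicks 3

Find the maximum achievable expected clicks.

37

This is an integer program with binary decision variables.
Allowing fractional choices, the relaxed optimum would be about 39.9, but ad slots are indivisible.
slot 5 + slot 8 + slot 7 + slot 3 + slot 6: cost 2 + 7 + 3 + 8 + 7 = 27 ≤ 28, expected clicks 7 + 5 + 11 + 11 + 3 = 37.
slot 5 + slot 4 + slot 7 + slot 3: cost 2 + 11 + 3 + 8 = 24 ≤ 28, expected clicks 7 + 8 + 11 + 11 = 37.
The maximum expected clicks is 37; one optimal choice is slot 5, slot 4, slot 7, and slot 3.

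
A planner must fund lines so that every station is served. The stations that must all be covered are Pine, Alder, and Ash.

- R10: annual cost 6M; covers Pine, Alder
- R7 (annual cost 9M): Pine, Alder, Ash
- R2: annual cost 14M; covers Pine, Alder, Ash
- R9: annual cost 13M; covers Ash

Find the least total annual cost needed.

The greedy cost-per-new-station heuristic would pick R10 and R7 for 15, but a cheaper cover exists.
R7 alone covers Pine, Alder, Ash — every station.
Total annual cost: 9.
No cover costs less than 9.

9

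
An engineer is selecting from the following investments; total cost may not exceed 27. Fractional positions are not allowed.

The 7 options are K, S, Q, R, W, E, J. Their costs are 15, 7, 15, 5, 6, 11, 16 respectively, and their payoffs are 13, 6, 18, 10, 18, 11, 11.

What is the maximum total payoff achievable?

This is a 0-1 knapsack instance.
Allowing fractional choices, the relaxed optimum would be about 47.0, but investments are indivisible.
R + W + E: cost 5 + 6 + 11 = 22 ≤ 27, payoff 10 + 18 + 11 = 39.
K + R + W: cost 15 + 5 + 6 = 26 ≤ 27, payoff 13 + 10 + 18 = 41.
Q + R + W: cost 15 + 5 + 6 = 26 ≤ 27, payoff 18 + 10 + 18 = 46.
Best is Q, R, and W with total payoff 46.

46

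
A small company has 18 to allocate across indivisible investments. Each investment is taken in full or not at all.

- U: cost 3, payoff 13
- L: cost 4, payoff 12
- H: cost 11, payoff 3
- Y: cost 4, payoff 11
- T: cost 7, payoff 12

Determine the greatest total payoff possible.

U + L + T: cost 3 + 4 + 7 = 14 ≤ 18, payoff 13 + 12 + 12 = 37.
U + L + Y: cost 3 + 4 + 4 = 11 ≤ 18, payoff 13 + 12 + 11 = 36.
U + L + Y + T: cost 3 + 4 + 4 + 7 = 18 ≤ 18, payoff 13 + 12 + 11 + 12 = 48.
Best is U, L, Y, and T with total payoff 48.

48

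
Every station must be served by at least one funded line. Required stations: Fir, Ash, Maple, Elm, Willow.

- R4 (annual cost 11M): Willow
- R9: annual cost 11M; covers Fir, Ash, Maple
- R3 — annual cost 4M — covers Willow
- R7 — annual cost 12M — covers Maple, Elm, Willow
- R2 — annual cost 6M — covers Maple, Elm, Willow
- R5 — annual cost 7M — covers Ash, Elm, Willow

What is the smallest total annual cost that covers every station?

17

Choose R9 and R2: together they cover Fir, Ash, Maple, Elm, Willow — every station.
Total annual cost: 11 + 6 = 17.
No cover costs less than 17.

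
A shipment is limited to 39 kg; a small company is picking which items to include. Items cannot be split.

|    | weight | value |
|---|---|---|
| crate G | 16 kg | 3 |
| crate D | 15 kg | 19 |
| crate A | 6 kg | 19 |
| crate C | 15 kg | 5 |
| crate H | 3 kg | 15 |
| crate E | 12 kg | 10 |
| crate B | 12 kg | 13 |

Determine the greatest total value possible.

66

Allowing fractional choices, the relaxed optimum would be about 68.5, but items are indivisible.
crate D + crate A + crate H + crate B: weight 15 + 6 + 3 + 12 = 36 ≤ 39, value 19 + 19 + 15 + 13 = 66.
crate D + crate A + crate C + crate H: weight 15 + 6 + 15 + 3 = 39 ≤ 39, value 19 + 19 + 5 + 15 = 58.
crate D + crate A + crate H + crate E: weight 15 + 6 + 3 + 12 = 36 ≤ 39, value 19 + 19 + 15 + 10 = 63.
Best is crate D, crate A, crate H, and crate B with total value 66.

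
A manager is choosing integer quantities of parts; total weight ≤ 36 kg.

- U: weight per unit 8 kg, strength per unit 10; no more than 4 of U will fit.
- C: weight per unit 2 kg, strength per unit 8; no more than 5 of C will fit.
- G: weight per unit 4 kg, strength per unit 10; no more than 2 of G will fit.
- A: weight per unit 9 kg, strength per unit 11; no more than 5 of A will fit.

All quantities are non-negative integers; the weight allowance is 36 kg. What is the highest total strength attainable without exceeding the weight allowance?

This is a bounded integer knapsack.
C has the best ratio (8/2); taking only C gives at most 5×8 = 40 (stopped by the supply cap of 5).
Mixing does better — 5×C, 2×G, and 2×A: weight 36 ≤ 36, strength 5·8 + 2·10 + 2·11 = 82.

82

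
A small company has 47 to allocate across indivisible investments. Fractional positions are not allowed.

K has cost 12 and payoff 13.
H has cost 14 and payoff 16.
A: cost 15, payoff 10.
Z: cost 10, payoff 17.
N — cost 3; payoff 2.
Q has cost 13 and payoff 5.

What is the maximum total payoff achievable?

Allowing fractional choices, the relaxed optimum would be about 53.3, but investments are indivisible.
K + H + Z + N: cost 12 + 14 + 10 + 3 = 39 ≤ 47, payoff 13 + 16 + 17 + 2 = 48.
H + A + Z + N: cost 14 + 15 + 10 + 3 = 42 ≤ 47, payoff 16 + 10 + 17 + 2 = 45.
K + H + Z: cost 12 + 14 + 10 = 36 ≤ 47, payoff 13 + 16 + 17 = 46.
Best is K, H, Z, and N with total payoff 48.

48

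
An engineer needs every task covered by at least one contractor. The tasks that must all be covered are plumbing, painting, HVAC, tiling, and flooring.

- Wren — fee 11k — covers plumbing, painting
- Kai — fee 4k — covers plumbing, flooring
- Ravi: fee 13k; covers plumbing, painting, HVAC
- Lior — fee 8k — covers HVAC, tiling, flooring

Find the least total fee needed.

The greedy cost-per-new-task heuristic would pick Kai, Lior, and Wren for 23, but a cheaper cover exists.
Choose Wren and Lior: together they cover plumbing, painting, HVAC, tiling, flooring — every task.
Total fee: 11 + 8 = 19.
No cover costs less than 19.

19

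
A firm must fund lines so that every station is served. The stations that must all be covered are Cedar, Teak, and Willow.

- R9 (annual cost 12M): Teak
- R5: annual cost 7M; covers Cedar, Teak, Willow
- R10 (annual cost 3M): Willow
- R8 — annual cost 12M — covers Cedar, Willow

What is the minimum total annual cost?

This is a weighted set-cover instance.
R5 alone covers Cedar, Teak, Willow — every station.
Total annual cost: 7.
No cover costs less than 7.

7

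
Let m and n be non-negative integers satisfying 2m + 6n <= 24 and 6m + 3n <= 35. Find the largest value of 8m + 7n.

(m,n)=(5,1): 2·5+6·1=16≤24, 6·5+3·1=33≤35, objective 47.
(m,n)=(4,2): 2·4+6·2=20≤24, 6·4+3·2=30≤35, objective 46.
(m,n)=(3,3): 2·3+6·3=24≤24, 6·3+3·3=27≤35, objective 45.
The best lattice point is (5,1), giving 47.

47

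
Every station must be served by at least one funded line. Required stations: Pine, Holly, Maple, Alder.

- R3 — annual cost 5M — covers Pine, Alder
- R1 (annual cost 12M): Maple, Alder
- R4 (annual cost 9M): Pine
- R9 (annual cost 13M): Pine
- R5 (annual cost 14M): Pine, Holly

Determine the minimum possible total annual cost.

26

The greedy cost-per-new-station heuristic would pick R3, R1, and R5 for 31, but a cheaper cover exists.
Choose R1 and R5: together they cover Pine, Holly, Maple, Alder — every station.
Total annual cost: 12 + 14 = 26.
No cover costs less than 26.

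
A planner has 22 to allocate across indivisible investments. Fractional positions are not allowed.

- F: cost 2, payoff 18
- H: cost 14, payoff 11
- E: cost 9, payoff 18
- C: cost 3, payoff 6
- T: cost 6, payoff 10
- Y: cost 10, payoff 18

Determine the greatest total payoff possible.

54

Allowing fractional choices, the relaxed optimum would be about 56.4, but investments are indivisible.
F + E + Y: cost 2 + 9 + 10 = 21 ≤ 22, payoff 18 + 18 + 18 = 54.
F + C + T + Y: cost 2 + 3 + 6 + 10 = 21 ≤ 22, payoff 18 + 6 + 10 + 18 = 52.
F + E + C + T: cost 2 + 9 + 3 + 6 = 20 ≤ 22, payoff 18 + 18 + 6 + 10 = 52.
Best is F, E, and Y with total payoff 54.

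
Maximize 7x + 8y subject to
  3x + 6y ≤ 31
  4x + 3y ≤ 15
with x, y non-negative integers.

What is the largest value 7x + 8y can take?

(x,y)=(0,5) is feasible, giving 40.
(x,y)=(0,4) is feasible, giving 32.
Maximum is 40 at (x,y)=(0,5).

40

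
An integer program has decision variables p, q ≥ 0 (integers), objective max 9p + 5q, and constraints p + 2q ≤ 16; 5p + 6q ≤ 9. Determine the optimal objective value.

(p,q)=(1,0) is feasible, giving 9.
(p,q)=(0,1) is feasible, giving 5.
(p,q)=(0,0) is feasible, giving 0.
The best lattice point is (1,0), giving 9.

9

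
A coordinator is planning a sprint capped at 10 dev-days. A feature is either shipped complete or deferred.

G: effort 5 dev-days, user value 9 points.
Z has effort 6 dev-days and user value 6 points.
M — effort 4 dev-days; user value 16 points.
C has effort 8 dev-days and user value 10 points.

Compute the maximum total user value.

Take G and M: effort 5 + 4 = 9 ≤ 10, user value 9 + 16 = 25.
No other feasible combination does better.

25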